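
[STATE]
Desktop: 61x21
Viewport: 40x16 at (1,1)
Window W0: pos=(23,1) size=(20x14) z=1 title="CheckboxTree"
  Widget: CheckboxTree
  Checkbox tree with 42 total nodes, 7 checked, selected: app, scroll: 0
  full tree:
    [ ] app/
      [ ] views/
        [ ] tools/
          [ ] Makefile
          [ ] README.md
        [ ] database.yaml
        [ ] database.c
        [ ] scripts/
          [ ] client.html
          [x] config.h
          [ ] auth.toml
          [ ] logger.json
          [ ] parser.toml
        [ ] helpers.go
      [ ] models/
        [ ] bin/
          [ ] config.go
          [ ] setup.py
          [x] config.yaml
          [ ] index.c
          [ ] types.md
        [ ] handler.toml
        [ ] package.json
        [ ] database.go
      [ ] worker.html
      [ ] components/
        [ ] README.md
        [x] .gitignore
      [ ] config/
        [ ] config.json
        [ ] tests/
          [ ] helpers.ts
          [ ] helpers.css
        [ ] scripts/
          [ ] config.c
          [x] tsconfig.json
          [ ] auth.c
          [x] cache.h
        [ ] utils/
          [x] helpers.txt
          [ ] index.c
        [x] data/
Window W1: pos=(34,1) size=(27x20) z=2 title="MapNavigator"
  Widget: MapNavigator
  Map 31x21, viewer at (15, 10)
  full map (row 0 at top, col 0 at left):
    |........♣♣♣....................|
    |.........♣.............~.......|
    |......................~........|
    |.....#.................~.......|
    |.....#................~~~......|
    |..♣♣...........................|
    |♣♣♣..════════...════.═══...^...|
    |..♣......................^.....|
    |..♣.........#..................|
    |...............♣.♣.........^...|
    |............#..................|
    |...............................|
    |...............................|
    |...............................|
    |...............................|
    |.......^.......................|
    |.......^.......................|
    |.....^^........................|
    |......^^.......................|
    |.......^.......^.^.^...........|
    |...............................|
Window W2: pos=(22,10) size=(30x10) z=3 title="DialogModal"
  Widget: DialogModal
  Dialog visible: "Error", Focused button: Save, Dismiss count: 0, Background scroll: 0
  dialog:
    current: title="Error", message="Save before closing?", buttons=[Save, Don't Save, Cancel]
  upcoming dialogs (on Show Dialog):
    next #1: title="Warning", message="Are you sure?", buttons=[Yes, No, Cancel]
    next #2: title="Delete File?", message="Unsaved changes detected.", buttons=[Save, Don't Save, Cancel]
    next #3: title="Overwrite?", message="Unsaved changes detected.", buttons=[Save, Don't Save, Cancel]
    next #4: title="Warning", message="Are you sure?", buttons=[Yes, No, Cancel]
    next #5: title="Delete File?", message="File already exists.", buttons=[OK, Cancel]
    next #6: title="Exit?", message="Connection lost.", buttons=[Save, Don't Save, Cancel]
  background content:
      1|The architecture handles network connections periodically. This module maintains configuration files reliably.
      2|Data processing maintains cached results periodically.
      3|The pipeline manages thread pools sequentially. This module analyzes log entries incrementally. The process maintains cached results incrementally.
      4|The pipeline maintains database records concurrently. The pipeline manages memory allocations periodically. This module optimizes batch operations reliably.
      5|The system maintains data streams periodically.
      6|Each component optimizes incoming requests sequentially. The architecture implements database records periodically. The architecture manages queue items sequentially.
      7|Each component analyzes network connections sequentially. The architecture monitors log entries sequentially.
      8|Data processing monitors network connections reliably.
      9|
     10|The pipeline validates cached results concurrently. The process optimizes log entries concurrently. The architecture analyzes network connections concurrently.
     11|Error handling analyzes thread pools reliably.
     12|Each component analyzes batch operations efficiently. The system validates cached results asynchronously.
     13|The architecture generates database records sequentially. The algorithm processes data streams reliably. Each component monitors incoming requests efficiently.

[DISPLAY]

                      ┏━━━━━━━━━━┏━━━━━━
                      ┃ CheckboxT┃ MapNa
                      ┠──────────┠──────
                      ┃>[-] app/ ┃......
                      ┃   [-] vie┃..#...
                      ┃     [ ] t┃..#...
                      ┃       [ ]┃♣.....
                      ┃       [ ]┃..════
                      ┃     [ ] d┃......
                     ┏━━━━━━━━━━━━━━━━━━
                     ┃ DialogModal      
                     ┠──────────────────
                     ┃Th┌───────────────
                     ┃Da│        Error  
                     ┃Th│ Save before cl
                     ┃Th│[Save]  Don't S


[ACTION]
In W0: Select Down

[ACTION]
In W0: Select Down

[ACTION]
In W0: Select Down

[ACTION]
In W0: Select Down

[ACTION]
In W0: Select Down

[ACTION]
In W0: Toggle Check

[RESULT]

                      ┏━━━━━━━━━━┏━━━━━━
                      ┃ CheckboxT┃ MapNa
                      ┠──────────┠──────
                      ┃ [-] app/ ┃......
                      ┃   [-] vie┃..#...
                      ┃     [ ] t┃..#...
                      ┃       [ ]┃♣.....
                      ┃       [ ]┃..════
                      ┃>    [x] d┃......
                     ┏━━━━━━━━━━━━━━━━━━
                     ┃ DialogModal      
                     ┠──────────────────
                     ┃Th┌───────────────
                     ┃Da│        Error  
                     ┃Th│ Save before cl
                     ┃Th│[Save]  Don't S


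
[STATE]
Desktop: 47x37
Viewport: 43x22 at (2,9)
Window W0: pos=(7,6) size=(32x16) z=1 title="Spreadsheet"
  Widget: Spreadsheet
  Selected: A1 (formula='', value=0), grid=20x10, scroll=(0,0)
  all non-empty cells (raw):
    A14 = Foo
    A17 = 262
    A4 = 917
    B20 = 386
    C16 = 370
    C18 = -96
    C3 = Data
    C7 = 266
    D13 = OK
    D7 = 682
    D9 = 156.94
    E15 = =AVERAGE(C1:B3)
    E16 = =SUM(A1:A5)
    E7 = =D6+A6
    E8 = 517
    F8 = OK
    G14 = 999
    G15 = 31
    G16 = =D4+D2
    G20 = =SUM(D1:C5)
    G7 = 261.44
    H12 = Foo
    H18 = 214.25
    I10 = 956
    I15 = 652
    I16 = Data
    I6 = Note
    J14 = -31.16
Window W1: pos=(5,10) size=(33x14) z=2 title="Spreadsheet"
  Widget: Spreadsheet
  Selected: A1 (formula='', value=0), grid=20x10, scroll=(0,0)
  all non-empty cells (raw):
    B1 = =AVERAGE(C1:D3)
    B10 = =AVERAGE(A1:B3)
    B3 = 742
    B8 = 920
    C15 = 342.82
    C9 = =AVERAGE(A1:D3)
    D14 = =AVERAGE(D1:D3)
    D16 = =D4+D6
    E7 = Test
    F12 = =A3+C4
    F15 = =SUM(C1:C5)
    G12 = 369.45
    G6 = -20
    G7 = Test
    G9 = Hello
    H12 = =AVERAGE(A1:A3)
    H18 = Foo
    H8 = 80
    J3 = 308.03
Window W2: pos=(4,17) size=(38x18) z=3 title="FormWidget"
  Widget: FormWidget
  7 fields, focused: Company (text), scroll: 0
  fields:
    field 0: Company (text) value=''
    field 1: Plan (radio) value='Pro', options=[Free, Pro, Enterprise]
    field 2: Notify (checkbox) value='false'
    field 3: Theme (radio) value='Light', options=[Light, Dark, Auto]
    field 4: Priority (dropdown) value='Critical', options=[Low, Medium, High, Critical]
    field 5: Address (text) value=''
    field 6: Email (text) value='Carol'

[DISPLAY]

     ┃A1:                           ┃      
   ┏━━━━━━━━━━━━━━━━━━━━━━━━━━━━━━━┓┃      
   ┃ Spreadsheet                   ┃┃      
   ┠───────────────────────────────┨┃      
   ┃A1:                            ┃┃      
   ┃       A       B       C       ┃┃      
   ┃-------------------------------┃┃      
   ┃  1      [0]       0       0   ┃┃      
  ┏━━━━━━━━━━━━━━━━━━━━━━━━━━━━━━━━━━━━┓   
  ┃ FormWidget                         ┃   
  ┠────────────────────────────────────┨   
  ┃> Company:    [                    ]┃   
  ┃  Plan:       ( ) Free  (●) Pro  ( )┃   
  ┃  Notify:     [ ]                   ┃   
  ┃  Theme:      (●) Light  ( ) Dark  (┃   
  ┃  Priority:   [Critical           ▼]┃   
  ┃  Address:    [                    ]┃   
  ┃  Email:      [Carol               ]┃   
  ┃                                    ┃   
  ┃                                    ┃   
  ┃                                    ┃   
  ┃                                    ┃   


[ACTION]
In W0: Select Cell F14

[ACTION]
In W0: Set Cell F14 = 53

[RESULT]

     ┃F14: 53                       ┃      
   ┏━━━━━━━━━━━━━━━━━━━━━━━━━━━━━━━┓┃      
   ┃ Spreadsheet                   ┃┃      
   ┠───────────────────────────────┨┃      
   ┃A1:                            ┃┃      
   ┃       A       B       C       ┃┃      
   ┃-------------------------------┃┃      
   ┃  1      [0]       0       0   ┃┃      
  ┏━━━━━━━━━━━━━━━━━━━━━━━━━━━━━━━━━━━━┓   
  ┃ FormWidget                         ┃   
  ┠────────────────────────────────────┨   
  ┃> Company:    [                    ]┃   
  ┃  Plan:       ( ) Free  (●) Pro  ( )┃   
  ┃  Notify:     [ ]                   ┃   
  ┃  Theme:      (●) Light  ( ) Dark  (┃   
  ┃  Priority:   [Critical           ▼]┃   
  ┃  Address:    [                    ]┃   
  ┃  Email:      [Carol               ]┃   
  ┃                                    ┃   
  ┃                                    ┃   
  ┃                                    ┃   
  ┃                                    ┃   


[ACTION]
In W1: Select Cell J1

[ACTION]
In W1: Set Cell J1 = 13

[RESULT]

     ┃F14: 53                       ┃      
   ┏━━━━━━━━━━━━━━━━━━━━━━━━━━━━━━━┓┃      
   ┃ Spreadsheet                   ┃┃      
   ┠───────────────────────────────┨┃      
   ┃J1: 13                         ┃┃      
   ┃       A       B       C       ┃┃      
   ┃-------------------------------┃┃      
   ┃  1        0       0       0   ┃┃      
  ┏━━━━━━━━━━━━━━━━━━━━━━━━━━━━━━━━━━━━┓   
  ┃ FormWidget                         ┃   
  ┠────────────────────────────────────┨   
  ┃> Company:    [                    ]┃   
  ┃  Plan:       ( ) Free  (●) Pro  ( )┃   
  ┃  Notify:     [ ]                   ┃   
  ┃  Theme:      (●) Light  ( ) Dark  (┃   
  ┃  Priority:   [Critical           ▼]┃   
  ┃  Address:    [                    ]┃   
  ┃  Email:      [Carol               ]┃   
  ┃                                    ┃   
  ┃                                    ┃   
  ┃                                    ┃   
  ┃                                    ┃   


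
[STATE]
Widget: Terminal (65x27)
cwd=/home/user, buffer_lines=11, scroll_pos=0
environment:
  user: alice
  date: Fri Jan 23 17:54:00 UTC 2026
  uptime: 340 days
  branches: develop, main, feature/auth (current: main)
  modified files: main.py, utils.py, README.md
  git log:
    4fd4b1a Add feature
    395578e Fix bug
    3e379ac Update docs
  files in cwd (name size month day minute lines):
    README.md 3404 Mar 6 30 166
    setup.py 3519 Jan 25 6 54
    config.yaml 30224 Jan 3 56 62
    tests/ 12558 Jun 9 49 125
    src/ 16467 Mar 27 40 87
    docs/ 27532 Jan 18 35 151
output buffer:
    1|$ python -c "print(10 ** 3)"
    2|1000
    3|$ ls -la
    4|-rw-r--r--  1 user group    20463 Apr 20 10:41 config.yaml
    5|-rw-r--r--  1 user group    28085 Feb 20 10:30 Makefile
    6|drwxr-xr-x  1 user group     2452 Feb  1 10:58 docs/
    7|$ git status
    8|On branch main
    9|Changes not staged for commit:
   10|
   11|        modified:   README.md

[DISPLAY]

$ python -c "print(10 ** 3)"                                     
1000                                                             
$ ls -la                                                         
-rw-r--r--  1 user group    20463 Apr 20 10:41 config.yaml       
-rw-r--r--  1 user group    28085 Feb 20 10:30 Makefile          
drwxr-xr-x  1 user group     2452 Feb  1 10:58 docs/             
$ git status                                                     
On branch main                                                   
Changes not staged for commit:                                   
                                                                 
        modified:   README.md                                    
$ █                                                              
                                                                 
                                                                 
                                                                 
                                                                 
                                                                 
                                                                 
                                                                 
                                                                 
                                                                 
                                                                 
                                                                 
                                                                 
                                                                 
                                                                 
                                                                 


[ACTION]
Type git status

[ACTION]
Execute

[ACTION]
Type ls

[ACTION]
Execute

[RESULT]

$ python -c "print(10 ** 3)"                                     
1000                                                             
$ ls -la                                                         
-rw-r--r--  1 user group    20463 Apr 20 10:41 config.yaml       
-rw-r--r--  1 user group    28085 Feb 20 10:30 Makefile          
drwxr-xr-x  1 user group     2452 Feb  1 10:58 docs/             
$ git status                                                     
On branch main                                                   
Changes not staged for commit:                                   
                                                                 
        modified:   README.md                                    
$ git status                                                     
On branch main                                                   
Changes not staged for commit:                                   
                                                                 
        modified:   main.py                                      
        modified:   utils.py                                     
        modified:   README.md                                    
$ ls                                                             
README.md  setup.py  config.yaml  tests/  src/  docs/            
$ █                                                              
                                                                 
                                                                 
                                                                 
                                                                 
                                                                 
                                                                 


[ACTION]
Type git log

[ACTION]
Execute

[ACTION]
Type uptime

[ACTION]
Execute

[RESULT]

$ python -c "print(10 ** 3)"                                     
1000                                                             
$ ls -la                                                         
-rw-r--r--  1 user group    20463 Apr 20 10:41 config.yaml       
-rw-r--r--  1 user group    28085 Feb 20 10:30 Makefile          
drwxr-xr-x  1 user group     2452 Feb  1 10:58 docs/             
$ git status                                                     
On branch main                                                   
Changes not staged for commit:                                   
                                                                 
        modified:   README.md                                    
$ git status                                                     
On branch main                                                   
Changes not staged for commit:                                   
                                                                 
        modified:   main.py                                      
        modified:   utils.py                                     
        modified:   README.md                                    
$ ls                                                             
README.md  setup.py  config.yaml  tests/  src/  docs/            
$ git log                                                        
4fd4b1a Add feature                                              
395578e Fix bug                                                  
3e379ac Update docs                                              
$ uptime                                                         
 10:00  up 340 days                                              
$ █                                                              


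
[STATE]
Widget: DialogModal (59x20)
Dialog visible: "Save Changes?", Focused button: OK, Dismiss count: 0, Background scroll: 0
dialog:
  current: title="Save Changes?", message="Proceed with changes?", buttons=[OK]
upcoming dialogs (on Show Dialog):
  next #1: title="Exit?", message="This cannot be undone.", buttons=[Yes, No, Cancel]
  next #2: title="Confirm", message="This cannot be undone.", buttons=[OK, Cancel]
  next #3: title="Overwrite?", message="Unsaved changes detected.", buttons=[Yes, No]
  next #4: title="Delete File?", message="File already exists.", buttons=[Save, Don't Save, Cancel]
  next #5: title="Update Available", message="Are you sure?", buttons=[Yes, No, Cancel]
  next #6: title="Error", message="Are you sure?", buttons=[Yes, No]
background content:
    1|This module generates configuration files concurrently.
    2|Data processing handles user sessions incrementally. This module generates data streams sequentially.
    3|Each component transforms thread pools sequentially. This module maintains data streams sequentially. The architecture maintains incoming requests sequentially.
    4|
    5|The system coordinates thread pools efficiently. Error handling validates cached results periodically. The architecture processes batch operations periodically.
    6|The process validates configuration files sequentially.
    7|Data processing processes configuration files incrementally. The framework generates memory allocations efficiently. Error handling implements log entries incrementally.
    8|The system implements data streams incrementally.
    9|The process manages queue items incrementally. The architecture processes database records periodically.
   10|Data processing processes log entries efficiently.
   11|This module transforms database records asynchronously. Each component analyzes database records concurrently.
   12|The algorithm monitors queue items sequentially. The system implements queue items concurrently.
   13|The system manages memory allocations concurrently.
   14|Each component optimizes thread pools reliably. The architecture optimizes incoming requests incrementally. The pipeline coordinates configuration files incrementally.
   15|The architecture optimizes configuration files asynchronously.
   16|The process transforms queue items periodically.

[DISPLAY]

This module generates configuration files concurrently.    
Data processing handles user sessions incrementally. This m
Each component transforms thread pools sequentially. This m
                                                           
The system coordinates thread pools efficiently. Error hand
The process validates configuration files sequentially.    
Data processing processes configuration files incrementally
The system implem┌───────────────────────┐ntally.          
The process manag│     Save Changes?     │lly. The architec
Data processing p│ Proceed with changes? │ciently.         
This module trans│          [OK]         │ynchronously. Eac
The algorithm mon└───────────────────────┘ially. The system
The system manages memory allocations concurrently.        
Each component optimizes thread pools reliably. The archite
The architecture optimizes configuration files asynchronous
The process transforms queue items periodically.           
                                                           
                                                           
                                                           
                                                           


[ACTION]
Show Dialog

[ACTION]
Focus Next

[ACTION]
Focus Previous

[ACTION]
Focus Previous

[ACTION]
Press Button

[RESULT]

This module generates configuration files concurrently.    
Data processing handles user sessions incrementally. This m
Each component transforms thread pools sequentially. This m
                                                           
The system coordinates thread pools efficiently. Error hand
The process validates configuration files sequentially.    
Data processing processes configuration files incrementally
The system implements data streams incrementally.          
The process manages queue items incrementally. The architec
Data processing processes log entries efficiently.         
This module transforms database records asynchronously. Eac
The algorithm monitors queue items sequentially. The system
The system manages memory allocations concurrently.        
Each component optimizes thread pools reliably. The archite
The architecture optimizes configuration files asynchronous
The process transforms queue items periodically.           
                                                           
                                                           
                                                           
                                                           


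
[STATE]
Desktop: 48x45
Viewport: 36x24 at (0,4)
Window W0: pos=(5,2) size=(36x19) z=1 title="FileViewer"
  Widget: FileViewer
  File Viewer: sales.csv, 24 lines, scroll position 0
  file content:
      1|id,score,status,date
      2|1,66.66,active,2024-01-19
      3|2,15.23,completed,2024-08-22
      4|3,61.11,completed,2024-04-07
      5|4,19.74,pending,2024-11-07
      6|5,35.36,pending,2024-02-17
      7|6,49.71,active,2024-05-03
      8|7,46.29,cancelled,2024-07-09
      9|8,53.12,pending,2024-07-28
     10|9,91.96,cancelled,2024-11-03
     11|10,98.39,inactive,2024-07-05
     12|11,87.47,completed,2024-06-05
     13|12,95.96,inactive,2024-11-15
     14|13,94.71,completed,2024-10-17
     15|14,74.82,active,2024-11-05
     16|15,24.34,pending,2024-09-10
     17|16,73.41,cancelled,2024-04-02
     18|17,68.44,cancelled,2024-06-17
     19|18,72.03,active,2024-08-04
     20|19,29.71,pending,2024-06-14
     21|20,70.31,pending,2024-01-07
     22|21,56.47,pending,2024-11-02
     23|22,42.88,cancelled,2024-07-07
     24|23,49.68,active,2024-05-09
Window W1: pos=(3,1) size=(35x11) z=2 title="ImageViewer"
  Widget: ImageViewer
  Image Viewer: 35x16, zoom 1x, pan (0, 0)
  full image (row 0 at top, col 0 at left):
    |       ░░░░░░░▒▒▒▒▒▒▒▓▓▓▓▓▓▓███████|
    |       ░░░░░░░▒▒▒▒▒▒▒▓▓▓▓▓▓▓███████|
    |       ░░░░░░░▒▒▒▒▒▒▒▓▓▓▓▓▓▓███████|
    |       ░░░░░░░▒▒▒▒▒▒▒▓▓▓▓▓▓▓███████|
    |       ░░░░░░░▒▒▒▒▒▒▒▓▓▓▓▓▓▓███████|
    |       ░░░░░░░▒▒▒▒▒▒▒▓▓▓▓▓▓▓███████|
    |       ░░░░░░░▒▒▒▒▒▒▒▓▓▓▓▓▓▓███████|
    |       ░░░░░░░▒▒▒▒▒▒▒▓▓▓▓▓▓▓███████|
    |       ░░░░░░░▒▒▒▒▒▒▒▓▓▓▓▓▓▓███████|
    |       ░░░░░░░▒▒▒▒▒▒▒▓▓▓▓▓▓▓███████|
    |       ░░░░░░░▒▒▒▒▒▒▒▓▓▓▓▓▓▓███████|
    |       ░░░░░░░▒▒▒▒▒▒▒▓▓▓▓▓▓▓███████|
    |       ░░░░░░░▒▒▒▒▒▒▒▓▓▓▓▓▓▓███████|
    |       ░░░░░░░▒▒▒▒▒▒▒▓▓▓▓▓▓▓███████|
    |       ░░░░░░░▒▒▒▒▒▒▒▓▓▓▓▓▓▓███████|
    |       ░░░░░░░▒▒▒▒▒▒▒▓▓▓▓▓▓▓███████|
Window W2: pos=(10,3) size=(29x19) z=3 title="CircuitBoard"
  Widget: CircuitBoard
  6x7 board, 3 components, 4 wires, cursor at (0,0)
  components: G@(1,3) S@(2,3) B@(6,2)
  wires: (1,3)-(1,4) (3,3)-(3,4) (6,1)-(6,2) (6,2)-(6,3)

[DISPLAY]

   ┃      ┃ CircuitBoard            
   ┃      ┠─────────────────────────
   ┃      ┃   0 1 2 3 4 5           
   ┃      ┃0  [.]                   
   ┃      ┃                         
   ┃      ┃1               G ─ ·    
   ┃      ┃                         
   ┗━━━━━━┃2               S        
     ┃7,46┃                         
     ┃8,53┃3               · ─ ·    
     ┃9,91┃                         
     ┃10,9┃4                        
     ┃11,8┃                         
     ┃12,9┃5                        
     ┃13,9┃                         
     ┃14,7┃6       · ─ B ─ ·        
     ┗━━━━┃Cursor: (0,0)            
          ┗━━━━━━━━━━━━━━━━━━━━━━━━━
                                    
                                    
                                    
                                    
                                    
                                    


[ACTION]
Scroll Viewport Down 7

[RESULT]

   ┗━━━━━━┃2               S        
     ┃7,46┃                         
     ┃8,53┃3               · ─ ·    
     ┃9,91┃                         
     ┃10,9┃4                        
     ┃11,8┃                         
     ┃12,9┃5                        
     ┃13,9┃                         
     ┃14,7┃6       · ─ B ─ ·        
     ┗━━━━┃Cursor: (0,0)            
          ┗━━━━━━━━━━━━━━━━━━━━━━━━━
                                    
                                    
                                    
                                    
                                    
                                    
                                    
                                    
                                    
                                    
                                    
                                    
                                    


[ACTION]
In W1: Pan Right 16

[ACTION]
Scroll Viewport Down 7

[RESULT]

     ┃13,9┃                         
     ┃14,7┃6       · ─ B ─ ·        
     ┗━━━━┃Cursor: (0,0)            
          ┗━━━━━━━━━━━━━━━━━━━━━━━━━
                                    
                                    
                                    
                                    
                                    
                                    
                                    
                                    
                                    
                                    
                                    
                                    
                                    
                                    
                                    
                                    
                                    
                                    
                                    
                                    


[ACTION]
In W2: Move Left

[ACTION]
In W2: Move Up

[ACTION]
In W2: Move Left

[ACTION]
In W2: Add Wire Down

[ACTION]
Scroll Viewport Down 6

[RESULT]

          ┗━━━━━━━━━━━━━━━━━━━━━━━━━
                                    
                                    
                                    
                                    
                                    
                                    
                                    
                                    
                                    
                                    
                                    
                                    
                                    
                                    
                                    
                                    
                                    
                                    
                                    
                                    
                                    
                                    
                                    


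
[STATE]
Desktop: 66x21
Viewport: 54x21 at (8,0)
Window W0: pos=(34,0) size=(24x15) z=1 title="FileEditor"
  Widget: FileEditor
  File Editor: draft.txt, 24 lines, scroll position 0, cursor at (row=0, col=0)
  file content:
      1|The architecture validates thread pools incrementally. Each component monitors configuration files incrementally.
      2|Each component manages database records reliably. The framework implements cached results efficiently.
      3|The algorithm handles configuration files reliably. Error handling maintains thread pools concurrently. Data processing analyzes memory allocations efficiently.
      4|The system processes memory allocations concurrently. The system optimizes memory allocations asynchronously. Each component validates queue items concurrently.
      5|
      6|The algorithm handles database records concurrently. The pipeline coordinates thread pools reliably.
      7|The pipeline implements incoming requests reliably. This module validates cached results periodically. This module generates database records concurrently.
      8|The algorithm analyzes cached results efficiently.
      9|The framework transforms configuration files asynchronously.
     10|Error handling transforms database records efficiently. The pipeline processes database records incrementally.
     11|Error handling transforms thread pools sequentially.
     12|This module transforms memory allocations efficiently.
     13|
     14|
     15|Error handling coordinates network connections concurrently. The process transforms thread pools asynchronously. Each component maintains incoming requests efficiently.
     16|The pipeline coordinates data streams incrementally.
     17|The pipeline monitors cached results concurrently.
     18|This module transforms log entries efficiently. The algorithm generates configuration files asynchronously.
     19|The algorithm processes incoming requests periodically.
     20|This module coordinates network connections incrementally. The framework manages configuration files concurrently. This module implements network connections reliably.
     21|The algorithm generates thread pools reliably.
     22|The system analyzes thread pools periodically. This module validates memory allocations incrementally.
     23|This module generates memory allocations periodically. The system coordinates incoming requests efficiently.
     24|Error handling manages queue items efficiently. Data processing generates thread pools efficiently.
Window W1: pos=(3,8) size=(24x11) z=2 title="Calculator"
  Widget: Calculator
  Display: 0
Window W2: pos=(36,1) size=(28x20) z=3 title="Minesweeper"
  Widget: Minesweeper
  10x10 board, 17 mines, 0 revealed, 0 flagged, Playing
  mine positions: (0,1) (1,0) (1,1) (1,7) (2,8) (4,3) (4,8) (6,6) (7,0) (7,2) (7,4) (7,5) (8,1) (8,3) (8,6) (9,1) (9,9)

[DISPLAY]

                          ┏━━━━━━━━━━━━━━━━━━━━━━┓    
                          ┃ ┏━━━━━━━━━━━━━━━━━━━━━━━━━
                          ┠─┃ Minesweeper             
                          ┃█┠─────────────────────────
                          ┃E┃■■■■■■■■■■               
                          ┃T┃■■■■■■■■■■               
                          ┃T┃■■■■■■■■■■               
                          ┃ ┃■■■■■■■■■■               
━━━━━━━━━━━━━━━━━━┓       ┃T┃■■■■■■■■■■               
culator           ┃       ┃T┃■■■■■■■■■■               
──────────────────┨       ┃T┃■■■■■■■■■■               
                 0┃       ┃T┃■■■■■■■■■■               
┬───┬───┬───┐     ┃       ┃E┃■■■■■■■■■■               
│ 8 │ 9 │ ÷ │     ┃       ┃E┃■■■■■■■■■■               
┼───┼───┼───┤     ┃       ┗━┃                         
│ 5 │ 6 │ × │     ┃         ┃                         
┼───┼───┼───┤     ┃         ┃                         
│ 2 │ 3 │ - │     ┃         ┃                         
━━━━━━━━━━━━━━━━━━┛         ┃                         
                            ┃                         
                            ┗━━━━━━━━━━━━━━━━━━━━━━━━━


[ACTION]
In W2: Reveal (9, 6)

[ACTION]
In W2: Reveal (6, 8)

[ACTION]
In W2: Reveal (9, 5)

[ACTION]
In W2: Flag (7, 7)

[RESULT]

                          ┏━━━━━━━━━━━━━━━━━━━━━━┓    
                          ┃ ┏━━━━━━━━━━━━━━━━━━━━━━━━━
                          ┠─┃ Minesweeper             
                          ┃█┠─────────────────────────
                          ┃E┃■■■■■■■■■■               
                          ┃T┃■■■■■■■■■■               
                          ┃T┃■■■■■■■■■■               
                          ┃ ┃■■■■■■■■■■               
━━━━━━━━━━━━━━━━━━┓       ┃T┃■■■■■■■■■■               
culator           ┃       ┃T┃■■■■■■■211               
──────────────────┨       ┃T┃■■■■■■■1                 
                 0┃       ┃T┃■■■■■■■2                 
┬───┬───┬───┐     ┃       ┃E┃■■■■■■■111               
│ 8 │ 9 │ ÷ │     ┃       ┃E┃■■■■■11■■■               
┼───┼───┼───┤     ┃       ┗━┃                         
│ 5 │ 6 │ × │     ┃         ┃                         
┼───┼───┼───┤     ┃         ┃                         
│ 2 │ 3 │ - │     ┃         ┃                         
━━━━━━━━━━━━━━━━━━┛         ┃                         
                            ┃                         
                            ┗━━━━━━━━━━━━━━━━━━━━━━━━━


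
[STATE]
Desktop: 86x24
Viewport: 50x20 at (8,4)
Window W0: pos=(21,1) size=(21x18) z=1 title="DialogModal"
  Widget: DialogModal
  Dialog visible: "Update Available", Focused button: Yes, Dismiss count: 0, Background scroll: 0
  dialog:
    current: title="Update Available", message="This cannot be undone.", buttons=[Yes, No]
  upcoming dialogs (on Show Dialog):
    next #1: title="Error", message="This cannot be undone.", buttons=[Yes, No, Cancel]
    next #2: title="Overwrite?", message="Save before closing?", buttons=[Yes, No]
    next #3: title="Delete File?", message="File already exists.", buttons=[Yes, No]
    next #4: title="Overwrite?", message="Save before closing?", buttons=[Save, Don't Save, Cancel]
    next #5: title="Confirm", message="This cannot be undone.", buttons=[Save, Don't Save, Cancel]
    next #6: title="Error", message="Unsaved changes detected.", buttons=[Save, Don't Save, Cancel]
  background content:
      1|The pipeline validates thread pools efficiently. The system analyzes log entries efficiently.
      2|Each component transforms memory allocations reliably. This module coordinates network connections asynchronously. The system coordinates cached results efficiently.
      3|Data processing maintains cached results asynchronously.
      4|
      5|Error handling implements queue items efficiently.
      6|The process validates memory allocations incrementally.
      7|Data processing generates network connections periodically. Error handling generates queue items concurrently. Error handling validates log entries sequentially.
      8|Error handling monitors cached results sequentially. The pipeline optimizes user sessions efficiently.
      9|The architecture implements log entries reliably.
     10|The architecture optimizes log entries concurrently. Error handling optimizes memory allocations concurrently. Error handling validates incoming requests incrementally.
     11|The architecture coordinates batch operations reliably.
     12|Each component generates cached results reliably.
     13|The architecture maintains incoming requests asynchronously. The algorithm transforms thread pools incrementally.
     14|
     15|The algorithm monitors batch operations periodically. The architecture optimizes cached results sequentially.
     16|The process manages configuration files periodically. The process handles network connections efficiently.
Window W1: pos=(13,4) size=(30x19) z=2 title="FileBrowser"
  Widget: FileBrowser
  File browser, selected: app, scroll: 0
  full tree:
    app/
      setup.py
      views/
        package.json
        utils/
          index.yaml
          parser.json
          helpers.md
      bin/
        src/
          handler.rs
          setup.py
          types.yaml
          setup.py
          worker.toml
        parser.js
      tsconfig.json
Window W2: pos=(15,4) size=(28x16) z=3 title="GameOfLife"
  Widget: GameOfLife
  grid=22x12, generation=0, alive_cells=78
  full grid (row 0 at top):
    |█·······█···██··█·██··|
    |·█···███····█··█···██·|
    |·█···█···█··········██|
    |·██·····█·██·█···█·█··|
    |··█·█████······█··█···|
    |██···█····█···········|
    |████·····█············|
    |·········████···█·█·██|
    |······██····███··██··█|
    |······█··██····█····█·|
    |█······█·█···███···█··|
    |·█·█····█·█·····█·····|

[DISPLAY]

     ┏━┏━━━━━━━━━━━━━━━━━━━━━━━━━━┓               
     ┃ ┃ GameOfLife               ┃               
     ┠─┠──────────────────────────┨               
     ┃>┃Gen: 0                    ┃               
     ┃ ┃█·······█···██··█·██··    ┃               
     ┃ ┃·█···███····█··█···██·    ┃               
     ┃ ┃·█···█···█··········██    ┃               
     ┃ ┃·██·····█·██·█···█·█··    ┃               
     ┃ ┃··█·█████······█··█···    ┃               
     ┃ ┃██···█····█···········    ┃               
     ┃ ┃████·····█············    ┃               
     ┃ ┃·········████···█·█·██    ┃               
     ┃ ┃······██····███··██··█    ┃               
     ┃ ┃······█··██····█····█·    ┃               
     ┃ ┃█······█·█···███···█··    ┃               
     ┃ ┗━━━━━━━━━━━━━━━━━━━━━━━━━━┛               
     ┃                            ┃               
     ┃                            ┃               
     ┗━━━━━━━━━━━━━━━━━━━━━━━━━━━━┛               
                                                  


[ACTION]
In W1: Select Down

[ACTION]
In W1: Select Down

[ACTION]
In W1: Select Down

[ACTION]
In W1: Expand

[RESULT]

     ┏━┏━━━━━━━━━━━━━━━━━━━━━━━━━━┓               
     ┃ ┃ GameOfLife               ┃               
     ┠─┠──────────────────────────┨               
     ┃ ┃Gen: 0                    ┃               
     ┃ ┃█·······█···██··█·██··    ┃               
     ┃ ┃·█···███····█··█···██·    ┃               
     ┃ ┃·█···█···█··········██    ┃               
     ┃ ┃·██·····█·██·█···█·█··    ┃               
     ┃ ┃··█·█████······█··█···    ┃               
     ┃ ┃██···█····█···········    ┃               
     ┃ ┃████·····█············    ┃               
     ┃ ┃·········████···█·█·██    ┃               
     ┃ ┃······██····███··██··█    ┃               
     ┃ ┃······█··██····█····█·    ┃               
     ┃ ┃█······█·█···███···█··    ┃               
     ┃ ┗━━━━━━━━━━━━━━━━━━━━━━━━━━┛               
     ┃                            ┃               
     ┃                            ┃               
     ┗━━━━━━━━━━━━━━━━━━━━━━━━━━━━┛               
                                                  


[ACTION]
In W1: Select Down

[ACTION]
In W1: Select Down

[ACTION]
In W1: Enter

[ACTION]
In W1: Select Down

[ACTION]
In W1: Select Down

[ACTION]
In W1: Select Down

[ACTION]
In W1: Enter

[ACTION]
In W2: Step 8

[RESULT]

     ┏━┏━━━━━━━━━━━━━━━━━━━━━━━━━━┓               
     ┃ ┃ GameOfLife               ┃               
     ┠─┠──────────────────────────┨               
     ┃ ┃Gen: 8                    ┃               
     ┃ ┃·················█····    ┃               
     ┃ ┃············██··█····█    ┃               
     ┃ ┃···········█··█·███·██    ┃               
     ┃ ┃············██········    ┃               
     ┃ ┃······················    ┃               
     ┃ ┃···············██·····    ┃               
     ┃ ┃··█···········█··█····    ┃               
     ┃ ┃██············█··█····    ┃               
     ┃ ┃·██··········█·██···██    ┃               
     ┃ ┃···········█···█····██    ┃               
     ┃ ┃···········██·█·······    ┃               
     ┃ ┗━━━━━━━━━━━━━━━━━━━━━━━━━━┛               
     ┃                            ┃               
     ┃                            ┃               
     ┗━━━━━━━━━━━━━━━━━━━━━━━━━━━━┛               
                                                  
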